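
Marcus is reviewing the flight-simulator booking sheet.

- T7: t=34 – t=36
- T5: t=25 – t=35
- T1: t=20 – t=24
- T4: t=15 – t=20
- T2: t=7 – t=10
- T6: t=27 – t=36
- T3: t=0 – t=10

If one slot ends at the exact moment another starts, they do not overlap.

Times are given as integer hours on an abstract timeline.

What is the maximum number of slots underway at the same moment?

Sort all start/end points and keep a running count:
t=0 start T3 → 1
t=7 start T2 → 2
t=10 end T2 → 1
t=10 end T3 → 0
t=15 start T4 → 1
t=20 end T4 → 0
t=20 start T1 → 1
t=24 end T1 → 0
t=25 start T5 → 1
t=27 start T6 → 2
t=34 start T7 → 3
t=35 end T5 → 2
t=36 end T6 → 1
t=36 end T7 → 0
Peak is 3, at t=34 (T5, T6, T7).

3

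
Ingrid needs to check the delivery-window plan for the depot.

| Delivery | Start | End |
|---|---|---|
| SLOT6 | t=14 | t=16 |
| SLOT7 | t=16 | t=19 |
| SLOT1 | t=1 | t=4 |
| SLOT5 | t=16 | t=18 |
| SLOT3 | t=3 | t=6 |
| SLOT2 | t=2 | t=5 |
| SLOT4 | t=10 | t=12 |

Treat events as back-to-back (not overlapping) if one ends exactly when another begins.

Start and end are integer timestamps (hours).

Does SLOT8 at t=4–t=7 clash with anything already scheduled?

Yes — it overlaps SLOT2, SLOT3

SLOT1: ends t=4 at or before SLOT8 starts t=4 → clear.
SLOT2: starts t=2 before SLOT8 ends t=7, and ends t=5 after SLOT8 starts t=4 → overlap.
SLOT3: starts t=3 before SLOT8 ends t=7, and ends t=6 after SLOT8 starts t=4 → overlap.
SLOT4: starts t=10 at or after SLOT8 ends t=7 → clear.
SLOT6: starts t=14 at or after SLOT8 ends t=7 → clear.
SLOT5: starts t=16 at or after SLOT8 ends t=7 → clear.
SLOT7: starts t=16 at or after SLOT8 ends t=7 → clear.
SLOT8 overlaps SLOT2, SLOT3.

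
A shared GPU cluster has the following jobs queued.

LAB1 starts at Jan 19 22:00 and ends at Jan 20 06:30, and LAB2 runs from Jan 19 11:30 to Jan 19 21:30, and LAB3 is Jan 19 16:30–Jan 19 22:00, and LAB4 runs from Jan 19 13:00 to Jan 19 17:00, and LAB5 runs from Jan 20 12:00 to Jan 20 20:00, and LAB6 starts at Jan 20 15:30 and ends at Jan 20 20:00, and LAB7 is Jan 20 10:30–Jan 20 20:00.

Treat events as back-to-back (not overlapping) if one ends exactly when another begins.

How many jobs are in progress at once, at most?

3

Sweep the timeline, counting +1 at each start and −1 at each end (ends before starts at a tie):
Jan 19 11:30 start LAB2 → 1
Jan 19 13:00 start LAB4 → 2
Jan 19 16:30 start LAB3 → 3
Jan 19 17:00 end LAB4 → 2
Jan 19 21:30 end LAB2 → 1
Jan 19 22:00 end LAB3 → 0
Jan 19 22:00 start LAB1 → 1
Jan 20 06:30 end LAB1 → 0
Jan 20 10:30 start LAB7 → 1
Jan 20 12:00 start LAB5 → 2
Jan 20 15:30 start LAB6 → 3
Jan 20 20:00 end LAB5 → 2
Jan 20 20:00 end LAB6 → 1
Jan 20 20:00 end LAB7 → 0
Peak is 3, at Jan 19 16:30 (LAB2, LAB3, LAB4).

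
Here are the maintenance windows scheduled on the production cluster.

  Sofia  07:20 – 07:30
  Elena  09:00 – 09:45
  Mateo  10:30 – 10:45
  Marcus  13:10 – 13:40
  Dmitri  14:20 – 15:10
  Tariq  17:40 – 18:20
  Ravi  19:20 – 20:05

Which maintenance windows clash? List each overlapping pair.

no conflicts

Two intervals overlap when each starts before the other ends.
Sorted by start: Sofia, Elena, Mateo, Marcus, Dmitri, Tariq, Ravi.
Elena starts after Sofia ends — done with Sofia.
Mateo starts after Elena ends — done with Elena.
Marcus starts after Mateo ends — done with Mateo.
Dmitri starts after Marcus ends — done with Marcus.
Tariq starts after Dmitri ends — done with Dmitri.
Ravi starts after Tariq ends.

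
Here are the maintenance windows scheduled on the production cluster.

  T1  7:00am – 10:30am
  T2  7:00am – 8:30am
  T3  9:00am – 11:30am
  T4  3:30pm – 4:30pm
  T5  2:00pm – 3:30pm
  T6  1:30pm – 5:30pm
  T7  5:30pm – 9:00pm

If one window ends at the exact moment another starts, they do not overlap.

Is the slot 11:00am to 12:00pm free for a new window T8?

T1: ends 10:30am at or before T8 starts 11:00am → clear.
T2: ends 8:30am at or before T8 starts 11:00am → clear.
T3: starts 9:00am before T8 ends 12:00pm, and ends 11:30am after T8 starts 11:00am → overlap.
T6: starts 1:30pm at or after T8 ends 12:00pm → clear.
T5: starts 2:00pm at or after T8 ends 12:00pm → clear.
T4: starts 3:30pm at or after T8 ends 12:00pm → clear.
T7: starts 5:30pm at or after T8 ends 12:00pm → clear.
T8 overlaps T3.

No — it overlaps T3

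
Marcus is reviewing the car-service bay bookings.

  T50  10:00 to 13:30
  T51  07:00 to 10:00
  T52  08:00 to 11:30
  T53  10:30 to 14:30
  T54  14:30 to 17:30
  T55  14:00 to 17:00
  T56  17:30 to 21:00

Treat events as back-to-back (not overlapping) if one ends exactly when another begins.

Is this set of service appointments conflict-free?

No

Sorted by start: T51, T52, T50, T53, T55, T54, T56.
T52 starts before T51 ends → T51 and T52 overlap.
That's a conflict, so the schedule is not conflict-free.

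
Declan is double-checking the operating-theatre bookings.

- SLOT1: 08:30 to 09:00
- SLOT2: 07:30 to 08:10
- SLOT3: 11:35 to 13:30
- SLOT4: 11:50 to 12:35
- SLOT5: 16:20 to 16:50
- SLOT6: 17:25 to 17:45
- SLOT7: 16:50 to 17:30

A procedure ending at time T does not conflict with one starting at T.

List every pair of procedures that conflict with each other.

SLOT3 & SLOT4, SLOT6 & SLOT7

Sorted by start: SLOT2, SLOT1, SLOT3, SLOT4, SLOT5, SLOT7, SLOT6.
SLOT1 starts after SLOT2 ends, so SLOT2 has no further overlaps.
SLOT3 starts after SLOT1 ends, so SLOT1 has no further overlaps.
SLOT4 starts before SLOT3 ends → SLOT3 and SLOT4 overlap.
SLOT5 starts after SLOT3 ends, so SLOT3 has no further overlaps.
SLOT5 starts after SLOT4 ends, so SLOT4 has no further overlaps.
SLOT7 starts exactly when SLOT5 ends (back-to-back, no overlap), so SLOT5 has no further overlaps.
SLOT6 starts before SLOT7 ends → SLOT7 and SLOT6 overlap.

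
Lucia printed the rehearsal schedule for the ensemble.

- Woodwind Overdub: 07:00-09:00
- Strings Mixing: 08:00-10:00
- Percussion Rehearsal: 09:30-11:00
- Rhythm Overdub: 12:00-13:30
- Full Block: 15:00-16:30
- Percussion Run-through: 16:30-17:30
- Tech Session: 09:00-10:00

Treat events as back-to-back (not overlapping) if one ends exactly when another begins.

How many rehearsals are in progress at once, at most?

Walk through starts and ends in time order (an end at T is processed before a start at T):
07:00 start Woodwind Overdub → 1
08:00 start Strings Mixing → 2
09:00 end Woodwind Overdub → 1
09:00 start Tech Session → 2
09:30 start Percussion Rehearsal → 3
10:00 end Strings Mixing → 2
10:00 end Tech Session → 1
11:00 end Percussion Rehearsal → 0
12:00 start Rhythm Overdub → 1
13:30 end Rhythm Overdub → 0
15:00 start Full Block → 1
16:30 end Full Block → 0
16:30 start Percussion Run-through → 1
17:30 end Percussion Run-through → 0
Peak is 3, at 09:30 (Percussion Rehearsal, Strings Mixing, Tech Session).

3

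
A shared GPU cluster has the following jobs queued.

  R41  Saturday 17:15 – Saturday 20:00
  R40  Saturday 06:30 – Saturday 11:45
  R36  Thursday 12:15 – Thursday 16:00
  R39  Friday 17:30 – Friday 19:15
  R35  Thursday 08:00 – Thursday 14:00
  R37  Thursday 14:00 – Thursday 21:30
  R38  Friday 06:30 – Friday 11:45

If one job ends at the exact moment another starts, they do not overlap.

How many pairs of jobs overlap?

Sorted by start: R35, R36, R37, R38, R39, R40, R41.
R36 starts before R35 ends → R35 and R36 overlap.
R37 starts exactly when R35 ends (back-to-back, no overlap); R35 is clear from here.
R37 starts before R36 ends → R36 and R37 overlap.
R38 starts after R36 ends; R36 is clear from here.
R38 starts after R37 ends; R37 is clear from here.
R39 starts after R38 ends; R38 is clear from here.
R40 starts after R39 ends; R39 is clear from here.
R41 starts after R40 ends.
Overlapping pairs: R35 & R36, R36 & R37 — 2 in total.

2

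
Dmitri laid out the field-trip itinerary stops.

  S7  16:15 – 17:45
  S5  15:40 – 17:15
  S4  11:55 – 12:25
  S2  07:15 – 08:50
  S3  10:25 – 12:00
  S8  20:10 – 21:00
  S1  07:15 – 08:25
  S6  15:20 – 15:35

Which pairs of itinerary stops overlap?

Sorted by start: S1, S2, S3, S4, S6, S5, S7, S8.
S2 starts before S1 ends → S1 and S2 overlap.
S3 starts after S1 ends — done with S1.
S3 starts after S2 ends — done with S2.
S4 starts before S3 ends → S3 and S4 overlap.
S6 starts after S3 ends — done with S3.
S6 starts after S4 ends — done with S4.
S5 starts after S6 ends — done with S6.
S7 starts before S5 ends → S5 and S7 overlap.
S8 starts after S5 ends.
S8 starts after S7 ends.

S1 & S2, S3 & S4, S5 & S7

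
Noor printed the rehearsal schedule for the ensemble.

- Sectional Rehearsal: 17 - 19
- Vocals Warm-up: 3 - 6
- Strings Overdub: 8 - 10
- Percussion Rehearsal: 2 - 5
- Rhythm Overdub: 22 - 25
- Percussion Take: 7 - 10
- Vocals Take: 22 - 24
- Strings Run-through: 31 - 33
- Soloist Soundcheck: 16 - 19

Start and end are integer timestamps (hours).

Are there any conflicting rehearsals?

Yes

Two intervals overlap when each starts before the other ends.
Sorted by start: Percussion Rehearsal, Vocals Warm-up, Percussion Take, Strings Overdub, Soloist Soundcheck, Sectional Rehearsal, Rhythm Overdub, Vocals Take, Strings Run-through.
Vocals Warm-up starts before Percussion Rehearsal ends → Percussion Rehearsal and Vocals Warm-up overlap.
That's a conflict, so the schedule is not conflict-free.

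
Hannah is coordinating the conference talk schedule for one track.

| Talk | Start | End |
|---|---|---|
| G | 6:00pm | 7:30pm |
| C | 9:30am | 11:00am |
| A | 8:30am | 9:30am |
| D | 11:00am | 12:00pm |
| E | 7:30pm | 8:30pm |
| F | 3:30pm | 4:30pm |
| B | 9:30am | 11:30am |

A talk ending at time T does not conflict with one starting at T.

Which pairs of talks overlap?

Sorted by start: A, B, C, D, F, G, E.
B starts exactly when A ends (back-to-back, no overlap) — done with A.
C starts before B ends → B and C overlap.
D starts before B ends → B and D overlap.
F starts after B ends — done with B.
D starts exactly when C ends (back-to-back, no overlap) — done with C.
F starts after D ends — done with D.
G starts after F ends — done with F.
E starts exactly when G ends (back-to-back, no overlap).

B & C, B & D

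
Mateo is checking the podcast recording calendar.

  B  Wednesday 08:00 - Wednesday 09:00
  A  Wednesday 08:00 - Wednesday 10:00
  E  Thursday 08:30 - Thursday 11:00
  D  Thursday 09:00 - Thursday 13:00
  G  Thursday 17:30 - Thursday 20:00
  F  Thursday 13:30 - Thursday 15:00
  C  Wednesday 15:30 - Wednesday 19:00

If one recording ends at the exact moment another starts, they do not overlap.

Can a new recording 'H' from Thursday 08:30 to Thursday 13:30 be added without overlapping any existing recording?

A: ends Wednesday 10:00 at or before H starts Thursday 08:30 → clear.
B: ends Wednesday 09:00 at or before H starts Thursday 08:30 → clear.
C: ends Wednesday 19:00 at or before H starts Thursday 08:30 → clear.
E: starts Thursday 08:30 before H ends Thursday 13:30, and ends Thursday 11:00 after H starts Thursday 08:30 → overlap.
D: starts Thursday 09:00 before H ends Thursday 13:30, and ends Thursday 13:00 after H starts Thursday 08:30 → overlap.
F: starts Thursday 13:30 at or after H ends Thursday 13:30 → clear.
G: starts Thursday 17:30 at or after H ends Thursday 13:30 → clear.
H overlaps D, E.

No — it overlaps D, E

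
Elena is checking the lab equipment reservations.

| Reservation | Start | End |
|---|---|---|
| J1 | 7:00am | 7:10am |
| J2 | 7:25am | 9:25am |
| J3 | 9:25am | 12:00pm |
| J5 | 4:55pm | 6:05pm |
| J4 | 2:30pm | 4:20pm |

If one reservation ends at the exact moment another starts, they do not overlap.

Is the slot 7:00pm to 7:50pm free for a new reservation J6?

J1: ends 7:10am at or before J6 starts 7:00pm → clear.
J2: ends 9:25am at or before J6 starts 7:00pm → clear.
J3: ends 12:00pm at or before J6 starts 7:00pm → clear.
J4: ends 4:20pm at or before J6 starts 7:00pm → clear.
J5: ends 6:05pm at or before J6 starts 7:00pm → clear.

Yes — the slot is free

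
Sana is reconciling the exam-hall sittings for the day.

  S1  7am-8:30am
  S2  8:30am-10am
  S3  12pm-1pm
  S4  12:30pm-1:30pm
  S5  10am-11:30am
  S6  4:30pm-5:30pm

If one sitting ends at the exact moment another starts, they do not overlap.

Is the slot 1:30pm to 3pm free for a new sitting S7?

Yes — the slot is free

S1: ends 8:30am at or before S7 starts 1:30pm → clear.
S2: ends 10am at or before S7 starts 1:30pm → clear.
S5: ends 11:30am at or before S7 starts 1:30pm → clear.
S3: ends 1pm at or before S7 starts 1:30pm → clear.
S4: ends 1:30pm at or before S7 starts 1:30pm → clear.
S6: starts 4:30pm at or after S7 ends 3pm → clear.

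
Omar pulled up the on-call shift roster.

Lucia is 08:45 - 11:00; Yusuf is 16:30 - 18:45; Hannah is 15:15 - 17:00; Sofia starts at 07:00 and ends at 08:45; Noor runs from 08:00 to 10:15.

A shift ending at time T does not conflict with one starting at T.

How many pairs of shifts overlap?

3

Sorted by start: Sofia, Noor, Lucia, Hannah, Yusuf.
Noor starts before Sofia ends → Sofia and Noor overlap.
Lucia starts exactly when Sofia ends (back-to-back, no overlap) — done with Sofia.
Lucia starts before Noor ends → Noor and Lucia overlap.
Hannah starts after Noor ends — done with Noor.
Hannah starts after Lucia ends — done with Lucia.
Yusuf starts before Hannah ends → Hannah and Yusuf overlap.
Overlapping pairs: Hannah & Yusuf, Lucia & Noor, Noor & Sofia — 3 in total.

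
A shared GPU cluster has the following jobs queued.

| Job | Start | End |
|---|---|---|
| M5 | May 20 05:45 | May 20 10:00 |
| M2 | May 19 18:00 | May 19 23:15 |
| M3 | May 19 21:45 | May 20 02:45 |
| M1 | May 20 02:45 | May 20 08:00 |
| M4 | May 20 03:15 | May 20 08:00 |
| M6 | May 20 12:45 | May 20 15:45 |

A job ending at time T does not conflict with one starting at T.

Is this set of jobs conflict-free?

No

Sorted by start: M2, M3, M1, M4, M5, M6.
M3 starts before M2 ends → M2 and M3 overlap.
That's a conflict, so the schedule is not conflict-free.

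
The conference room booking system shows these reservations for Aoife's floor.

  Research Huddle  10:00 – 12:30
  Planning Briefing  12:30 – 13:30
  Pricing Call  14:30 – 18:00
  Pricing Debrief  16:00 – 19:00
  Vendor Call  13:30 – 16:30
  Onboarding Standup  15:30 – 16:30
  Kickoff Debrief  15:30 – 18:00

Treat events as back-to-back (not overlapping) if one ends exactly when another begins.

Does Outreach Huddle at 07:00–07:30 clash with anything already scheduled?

No — it doesn't clash with anything

Research Huddle: starts 10:00 at or after Outreach Huddle ends 07:30 → clear.
Planning Briefing: starts 12:30 at or after Outreach Huddle ends 07:30 → clear.
Vendor Call: starts 13:30 at or after Outreach Huddle ends 07:30 → clear.
Pricing Call: starts 14:30 at or after Outreach Huddle ends 07:30 → clear.
Onboarding Standup: starts 15:30 at or after Outreach Huddle ends 07:30 → clear.
Kickoff Debrief: starts 15:30 at or after Outreach Huddle ends 07:30 → clear.
Pricing Debrief: starts 16:00 at or after Outreach Huddle ends 07:30 → clear.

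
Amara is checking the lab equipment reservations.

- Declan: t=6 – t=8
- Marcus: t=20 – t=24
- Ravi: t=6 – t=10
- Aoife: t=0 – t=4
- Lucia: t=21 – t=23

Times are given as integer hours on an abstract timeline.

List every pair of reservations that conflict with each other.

Declan & Ravi, Lucia & Marcus

Sorted by start: Aoife, Ravi, Declan, Marcus, Lucia.
Ravi starts after Aoife ends, so Aoife has no further overlaps.
Declan starts before Ravi ends → Ravi and Declan overlap.
Marcus starts after Ravi ends, so Ravi has no further overlaps.
Marcus starts after Declan ends, so Declan has no further overlaps.
Lucia starts before Marcus ends → Marcus and Lucia overlap.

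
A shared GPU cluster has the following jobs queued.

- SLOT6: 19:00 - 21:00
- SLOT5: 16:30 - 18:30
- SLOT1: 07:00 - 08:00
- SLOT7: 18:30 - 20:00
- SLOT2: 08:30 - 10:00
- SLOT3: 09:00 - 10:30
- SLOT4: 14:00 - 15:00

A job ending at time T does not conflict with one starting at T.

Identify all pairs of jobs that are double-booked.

SLOT2 & SLOT3, SLOT6 & SLOT7

Two intervals overlap when each starts before the other ends.
Sorted by start: SLOT1, SLOT2, SLOT3, SLOT4, SLOT5, SLOT7, SLOT6.
SLOT2 starts after SLOT1 ends, so nothing later overlaps SLOT1 either.
SLOT3 starts before SLOT2 ends → SLOT2 and SLOT3 overlap.
SLOT4 starts after SLOT2 ends, so nothing later overlaps SLOT2 either.
SLOT4 starts after SLOT3 ends, so nothing later overlaps SLOT3 either.
SLOT5 starts after SLOT4 ends, so nothing later overlaps SLOT4 either.
SLOT7 starts exactly when SLOT5 ends (back-to-back, no overlap), so nothing later overlaps SLOT5 either.
SLOT6 starts before SLOT7 ends → SLOT7 and SLOT6 overlap.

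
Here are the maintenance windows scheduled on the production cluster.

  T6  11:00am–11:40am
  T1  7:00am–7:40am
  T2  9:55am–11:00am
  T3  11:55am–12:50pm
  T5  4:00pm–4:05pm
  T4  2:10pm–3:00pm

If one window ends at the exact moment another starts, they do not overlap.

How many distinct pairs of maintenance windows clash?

0

Sorted by start: T1, T2, T6, T3, T4, T5.
T2 starts after T1 ends, so T1 has no further overlaps.
T6 starts exactly when T2 ends (back-to-back, no overlap), so T2 has no further overlaps.
T3 starts after T6 ends, so T6 has no further overlaps.
T4 starts after T3 ends, so T3 has no further overlaps.
T5 starts after T4 ends.
No pair overlaps.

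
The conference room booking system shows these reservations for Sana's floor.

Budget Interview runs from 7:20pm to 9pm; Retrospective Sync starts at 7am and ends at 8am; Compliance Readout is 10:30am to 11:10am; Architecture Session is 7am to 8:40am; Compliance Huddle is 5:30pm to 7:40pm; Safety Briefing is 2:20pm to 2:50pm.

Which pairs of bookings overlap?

Architecture Session & Retrospective Sync, Budget Interview & Compliance Huddle

Sorted by start: Architecture Session, Retrospective Sync, Compliance Readout, Safety Briefing, Compliance Huddle, Budget Interview.
Retrospective Sync starts before Architecture Session ends → Architecture Session and Retrospective Sync overlap.
Compliance Readout starts after Architecture Session ends; Architecture Session is clear from here.
Compliance Readout starts after Retrospective Sync ends; Retrospective Sync is clear from here.
Safety Briefing starts after Compliance Readout ends; Compliance Readout is clear from here.
Compliance Huddle starts after Safety Briefing ends; Safety Briefing is clear from here.
Budget Interview starts before Compliance Huddle ends → Compliance Huddle and Budget Interview overlap.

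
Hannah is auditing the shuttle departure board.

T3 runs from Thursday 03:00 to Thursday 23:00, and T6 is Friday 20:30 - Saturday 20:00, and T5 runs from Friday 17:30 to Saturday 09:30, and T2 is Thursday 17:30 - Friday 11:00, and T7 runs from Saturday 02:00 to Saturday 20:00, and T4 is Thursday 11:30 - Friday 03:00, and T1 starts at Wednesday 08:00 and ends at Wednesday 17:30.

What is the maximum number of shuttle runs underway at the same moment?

Walk through starts and ends in time order (an end at T is processed before a start at T):
Wednesday 08:00 start T1 → 1
Wednesday 17:30 end T1 → 0
Thursday 03:00 start T3 → 1
Thursday 11:30 start T4 → 2
Thursday 17:30 start T2 → 3
Thursday 23:00 end T3 → 2
Friday 03:00 end T4 → 1
Friday 11:00 end T2 → 0
Friday 17:30 start T5 → 1
Friday 20:30 start T6 → 2
Saturday 02:00 start T7 → 3
Saturday 09:30 end T5 → 2
Saturday 20:00 end T6 → 1
Saturday 20:00 end T7 → 0
Peak is 3, at Thursday 17:30 (T2, T3, T4).

3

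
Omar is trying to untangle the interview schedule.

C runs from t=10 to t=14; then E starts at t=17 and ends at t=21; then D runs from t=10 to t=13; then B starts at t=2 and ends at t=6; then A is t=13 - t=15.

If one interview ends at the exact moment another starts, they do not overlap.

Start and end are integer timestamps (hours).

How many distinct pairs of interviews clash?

Sorted by start: B, C, D, A, E.
C starts after B ends; B is clear from here.
D starts before C ends → C and D overlap.
A starts before C ends → C and A overlap.
E starts after C ends.
A starts exactly when D ends (back-to-back, no overlap); D is clear from here.
E starts after A ends.
Overlapping pairs: A & C, C & D — 2 in total.

2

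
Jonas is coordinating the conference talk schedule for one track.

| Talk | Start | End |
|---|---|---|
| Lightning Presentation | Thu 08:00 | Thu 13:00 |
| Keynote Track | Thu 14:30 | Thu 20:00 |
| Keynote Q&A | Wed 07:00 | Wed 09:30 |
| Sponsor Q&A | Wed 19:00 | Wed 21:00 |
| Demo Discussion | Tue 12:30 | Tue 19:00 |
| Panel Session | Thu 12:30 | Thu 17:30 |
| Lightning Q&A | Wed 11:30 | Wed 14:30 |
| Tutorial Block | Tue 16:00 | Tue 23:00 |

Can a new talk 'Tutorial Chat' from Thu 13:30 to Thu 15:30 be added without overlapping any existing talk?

Demo Discussion: ends Tue 19:00 at or before Tutorial Chat starts Thu 13:30 → clear.
Tutorial Block: ends Tue 23:00 at or before Tutorial Chat starts Thu 13:30 → clear.
Keynote Q&A: ends Wed 09:30 at or before Tutorial Chat starts Thu 13:30 → clear.
Lightning Q&A: ends Wed 14:30 at or before Tutorial Chat starts Thu 13:30 → clear.
Sponsor Q&A: ends Wed 21:00 at or before Tutorial Chat starts Thu 13:30 → clear.
Lightning Presentation: ends Thu 13:00 at or before Tutorial Chat starts Thu 13:30 → clear.
Panel Session: starts Thu 12:30 before Tutorial Chat ends Thu 15:30, and ends Thu 17:30 after Tutorial Chat starts Thu 13:30 → overlap.
Keynote Track: starts Thu 14:30 before Tutorial Chat ends Thu 15:30, and ends Thu 20:00 after Tutorial Chat starts Thu 13:30 → overlap.
Tutorial Chat overlaps Panel Session, Keynote Track.

No — it overlaps Keynote Track, Panel Session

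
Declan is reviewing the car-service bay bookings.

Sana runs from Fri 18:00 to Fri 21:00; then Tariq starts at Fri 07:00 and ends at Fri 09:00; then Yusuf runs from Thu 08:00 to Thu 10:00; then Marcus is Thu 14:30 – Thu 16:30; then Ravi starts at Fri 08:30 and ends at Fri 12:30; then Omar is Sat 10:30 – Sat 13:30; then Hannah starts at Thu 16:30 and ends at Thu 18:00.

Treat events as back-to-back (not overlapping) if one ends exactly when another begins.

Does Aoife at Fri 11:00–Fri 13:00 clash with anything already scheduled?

Yes — it overlaps Ravi

Yusuf: ends Thu 10:00 at or before Aoife starts Fri 11:00 → clear.
Marcus: ends Thu 16:30 at or before Aoife starts Fri 11:00 → clear.
Hannah: ends Thu 18:00 at or before Aoife starts Fri 11:00 → clear.
Tariq: ends Fri 09:00 at or before Aoife starts Fri 11:00 → clear.
Ravi: starts Fri 08:30 before Aoife ends Fri 13:00, and ends Fri 12:30 after Aoife starts Fri 11:00 → overlap.
Sana: starts Fri 18:00 at or after Aoife ends Fri 13:00 → clear.
Omar: starts Sat 10:30 at or after Aoife ends Fri 13:00 → clear.
Aoife overlaps Ravi.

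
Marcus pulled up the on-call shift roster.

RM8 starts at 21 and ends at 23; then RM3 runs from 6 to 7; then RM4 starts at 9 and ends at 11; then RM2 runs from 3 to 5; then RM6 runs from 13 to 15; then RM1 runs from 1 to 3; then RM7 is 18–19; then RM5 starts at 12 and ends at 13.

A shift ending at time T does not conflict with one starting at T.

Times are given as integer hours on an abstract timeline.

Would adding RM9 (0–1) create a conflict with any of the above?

RM1: starts 1 at or after RM9 ends 1 → clear.
RM2: starts 3 at or after RM9 ends 1 → clear.
RM3: starts 6 at or after RM9 ends 1 → clear.
RM4: starts 9 at or after RM9 ends 1 → clear.
RM5: starts 12 at or after RM9 ends 1 → clear.
RM6: starts 13 at or after RM9 ends 1 → clear.
RM7: starts 18 at or after RM9 ends 1 → clear.
RM8: starts 21 at or after RM9 ends 1 → clear.

No — it doesn't clash with anything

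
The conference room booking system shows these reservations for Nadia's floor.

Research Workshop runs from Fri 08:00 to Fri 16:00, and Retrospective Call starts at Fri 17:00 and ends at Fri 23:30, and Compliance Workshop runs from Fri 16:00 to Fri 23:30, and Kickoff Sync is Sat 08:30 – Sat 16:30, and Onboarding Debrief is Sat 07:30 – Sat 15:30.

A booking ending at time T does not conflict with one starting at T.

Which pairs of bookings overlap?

Compliance Workshop & Retrospective Call, Kickoff Sync & Onboarding Debrief

Two intervals overlap when each starts before the other ends.
Sorted by start: Research Workshop, Compliance Workshop, Retrospective Call, Onboarding Debrief, Kickoff Sync.
Compliance Workshop starts exactly when Research Workshop ends (back-to-back, no overlap), so Research Workshop has no further overlaps.
Retrospective Call starts before Compliance Workshop ends → Compliance Workshop and Retrospective Call overlap.
Onboarding Debrief starts after Compliance Workshop ends, so Compliance Workshop has no further overlaps.
Onboarding Debrief starts after Retrospective Call ends, so Retrospective Call has no further overlaps.
Kickoff Sync starts before Onboarding Debrief ends → Onboarding Debrief and Kickoff Sync overlap.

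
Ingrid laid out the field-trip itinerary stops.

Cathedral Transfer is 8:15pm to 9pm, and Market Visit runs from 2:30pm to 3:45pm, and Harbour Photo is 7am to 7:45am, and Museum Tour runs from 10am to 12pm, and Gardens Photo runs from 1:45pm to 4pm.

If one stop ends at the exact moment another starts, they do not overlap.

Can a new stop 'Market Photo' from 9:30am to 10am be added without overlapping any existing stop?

Harbour Photo: ends 7:45am at or before Market Photo starts 9:30am → clear.
Museum Tour: starts 10am at or after Market Photo ends 10am → clear.
Gardens Photo: starts 1:45pm at or after Market Photo ends 10am → clear.
Market Visit: starts 2:30pm at or after Market Photo ends 10am → clear.
Cathedral Transfer: starts 8:15pm at or after Market Photo ends 10am → clear.

Yes — the slot is free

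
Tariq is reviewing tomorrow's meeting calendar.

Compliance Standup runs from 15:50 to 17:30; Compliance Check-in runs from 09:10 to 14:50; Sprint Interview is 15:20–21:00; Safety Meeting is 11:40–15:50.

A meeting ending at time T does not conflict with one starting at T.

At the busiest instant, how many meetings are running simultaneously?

Walk through starts and ends in time order (an end at T is processed before a start at T):
09:10 start Compliance Check-in → 1
11:40 start Safety Meeting → 2
14:50 end Compliance Check-in → 1
15:20 start Sprint Interview → 2
15:50 end Safety Meeting → 1
15:50 start Compliance Standup → 2
17:30 end Compliance Standup → 1
21:00 end Sprint Interview → 0
Peak is 2, at 11:40 (Compliance Check-in, Safety Meeting).

2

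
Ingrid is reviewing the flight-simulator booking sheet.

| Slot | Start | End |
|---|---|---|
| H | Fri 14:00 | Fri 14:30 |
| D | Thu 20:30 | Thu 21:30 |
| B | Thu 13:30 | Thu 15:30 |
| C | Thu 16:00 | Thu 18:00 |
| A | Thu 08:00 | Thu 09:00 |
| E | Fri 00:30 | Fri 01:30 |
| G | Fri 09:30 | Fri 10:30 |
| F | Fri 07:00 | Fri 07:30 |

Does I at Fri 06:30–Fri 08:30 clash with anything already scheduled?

A: ends Thu 09:00 at or before I starts Fri 06:30 → clear.
B: ends Thu 15:30 at or before I starts Fri 06:30 → clear.
C: ends Thu 18:00 at or before I starts Fri 06:30 → clear.
D: ends Thu 21:30 at or before I starts Fri 06:30 → clear.
E: ends Fri 01:30 at or before I starts Fri 06:30 → clear.
F: starts Fri 07:00 before I ends Fri 08:30, and ends Fri 07:30 after I starts Fri 06:30 → overlap.
G: starts Fri 09:30 at or after I ends Fri 08:30 → clear.
H: starts Fri 14:00 at or after I ends Fri 08:30 → clear.
I overlaps F.

Yes — it overlaps F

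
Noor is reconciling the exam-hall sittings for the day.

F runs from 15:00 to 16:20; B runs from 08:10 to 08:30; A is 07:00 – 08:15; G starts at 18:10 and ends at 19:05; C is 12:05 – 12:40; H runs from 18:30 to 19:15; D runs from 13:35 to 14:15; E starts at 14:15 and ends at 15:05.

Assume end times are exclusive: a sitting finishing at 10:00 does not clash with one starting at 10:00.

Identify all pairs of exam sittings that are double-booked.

A & B, E & F, G & H

Sorted by start: A, B, C, D, E, F, G, H.
B starts before A ends → A and B overlap.
C starts after A ends — done with A.
C starts after B ends — done with B.
D starts after C ends — done with C.
E starts exactly when D ends (back-to-back, no overlap) — done with D.
F starts before E ends → E and F overlap.
G starts after E ends — done with E.
G starts after F ends — done with F.
H starts before G ends → G and H overlap.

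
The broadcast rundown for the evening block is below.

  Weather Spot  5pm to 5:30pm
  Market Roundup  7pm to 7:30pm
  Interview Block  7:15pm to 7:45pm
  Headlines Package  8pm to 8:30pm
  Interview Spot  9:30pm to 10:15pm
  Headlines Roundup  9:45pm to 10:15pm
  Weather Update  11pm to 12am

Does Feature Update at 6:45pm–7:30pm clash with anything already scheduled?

Weather Spot: ends 5:30pm at or before Feature Update starts 6:45pm → clear.
Market Roundup: starts 7pm before Feature Update ends 7:30pm, and ends 7:30pm after Feature Update starts 6:45pm → overlap.
Interview Block: starts 7:15pm before Feature Update ends 7:30pm, and ends 7:45pm after Feature Update starts 6:45pm → overlap.
Headlines Package: starts 8pm at or after Feature Update ends 7:30pm → clear.
Interview Spot: starts 9:30pm at or after Feature Update ends 7:30pm → clear.
Headlines Roundup: starts 9:45pm at or after Feature Update ends 7:30pm → clear.
Weather Update: starts 11pm at or after Feature Update ends 7:30pm → clear.
Feature Update overlaps Market Roundup, Interview Block.

Yes — it overlaps Interview Block, Market Roundup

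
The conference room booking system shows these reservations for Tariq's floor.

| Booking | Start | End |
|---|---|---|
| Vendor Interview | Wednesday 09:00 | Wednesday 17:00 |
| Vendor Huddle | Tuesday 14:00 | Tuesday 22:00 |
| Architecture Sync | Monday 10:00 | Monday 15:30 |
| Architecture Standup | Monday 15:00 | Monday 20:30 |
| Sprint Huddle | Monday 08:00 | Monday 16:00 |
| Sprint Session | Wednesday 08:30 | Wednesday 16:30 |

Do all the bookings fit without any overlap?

No

Sorted by start: Sprint Huddle, Architecture Sync, Architecture Standup, Vendor Huddle, Sprint Session, Vendor Interview.
Architecture Sync starts before Sprint Huddle ends → Sprint Huddle and Architecture Sync overlap.
That's a conflict, so the schedule is not conflict-free.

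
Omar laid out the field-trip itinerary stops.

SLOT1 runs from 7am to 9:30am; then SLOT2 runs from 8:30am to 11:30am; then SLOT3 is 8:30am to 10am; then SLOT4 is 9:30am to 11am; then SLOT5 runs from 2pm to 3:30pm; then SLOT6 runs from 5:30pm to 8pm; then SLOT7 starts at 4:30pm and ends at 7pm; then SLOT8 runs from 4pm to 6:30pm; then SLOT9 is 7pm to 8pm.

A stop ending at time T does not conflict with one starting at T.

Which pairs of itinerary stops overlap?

SLOT1 & SLOT2, SLOT1 & SLOT3, SLOT2 & SLOT3, SLOT2 & SLOT4, SLOT3 & SLOT4, SLOT6 & SLOT7, SLOT6 & SLOT8, SLOT6 & SLOT9, SLOT7 & SLOT8

Sorted by start: SLOT1, SLOT2, SLOT3, SLOT4, SLOT5, SLOT8, SLOT7, SLOT6, SLOT9.
SLOT2 starts before SLOT1 ends → SLOT1 and SLOT2 overlap.
SLOT3 starts before SLOT1 ends → SLOT1 and SLOT3 overlap.
SLOT4 starts exactly when SLOT1 ends (back-to-back, no overlap) — done with SLOT1.
SLOT3 starts before SLOT2 ends → SLOT2 and SLOT3 overlap.
SLOT4 starts before SLOT2 ends → SLOT2 and SLOT4 overlap.
SLOT5 starts after SLOT2 ends — done with SLOT2.
SLOT4 starts before SLOT3 ends → SLOT3 and SLOT4 overlap.
SLOT5 starts after SLOT3 ends — done with SLOT3.
SLOT5 starts after SLOT4 ends — done with SLOT4.
SLOT8 starts after SLOT5 ends — done with SLOT5.
SLOT7 starts before SLOT8 ends → SLOT8 and SLOT7 overlap.
SLOT6 starts before SLOT8 ends → SLOT8 and SLOT6 overlap.
SLOT9 starts after SLOT8 ends.
SLOT6 starts before SLOT7 ends → SLOT7 and SLOT6 overlap.
SLOT9 starts exactly when SLOT7 ends (back-to-back, no overlap).
SLOT9 starts before SLOT6 ends → SLOT6 and SLOT9 overlap.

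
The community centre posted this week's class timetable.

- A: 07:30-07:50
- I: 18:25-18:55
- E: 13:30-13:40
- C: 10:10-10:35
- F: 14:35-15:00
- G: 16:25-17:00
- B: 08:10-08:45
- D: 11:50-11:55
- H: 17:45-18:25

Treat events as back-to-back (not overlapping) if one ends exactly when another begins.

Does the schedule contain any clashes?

Sorted by start: A, B, C, D, E, F, G, H, I.
B starts after A ends — done with A.
C starts after B ends — done with B.
D starts after C ends — done with C.
E starts after D ends — done with D.
F starts after E ends — done with E.
G starts after F ends — done with F.
H starts after G ends — done with G.
I starts exactly when H ends (back-to-back, no overlap).
Every pair is clear; the schedule has no overlaps.

No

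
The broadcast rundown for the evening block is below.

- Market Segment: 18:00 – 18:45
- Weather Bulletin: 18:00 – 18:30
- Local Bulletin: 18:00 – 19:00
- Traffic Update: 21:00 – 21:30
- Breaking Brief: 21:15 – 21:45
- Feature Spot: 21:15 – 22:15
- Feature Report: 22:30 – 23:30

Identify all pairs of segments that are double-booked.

Breaking Brief & Feature Spot, Breaking Brief & Traffic Update, Feature Spot & Traffic Update, Local Bulletin & Market Segment, Local Bulletin & Weather Bulletin, Market Segment & Weather Bulletin

Check each pair: they overlap iff neither finishes before the other starts.
Sorted by start: Market Segment, Weather Bulletin, Local Bulletin, Traffic Update, Breaking Brief, Feature Spot, Feature Report.
Weather Bulletin starts before Market Segment ends → Market Segment and Weather Bulletin overlap.
Local Bulletin starts before Market Segment ends → Market Segment and Local Bulletin overlap.
Traffic Update starts after Market Segment ends, so Market Segment has no further overlaps.
Local Bulletin starts before Weather Bulletin ends → Weather Bulletin and Local Bulletin overlap.
Traffic Update starts after Weather Bulletin ends, so Weather Bulletin has no further overlaps.
Traffic Update starts after Local Bulletin ends, so Local Bulletin has no further overlaps.
Breaking Brief starts before Traffic Update ends → Traffic Update and Breaking Brief overlap.
Feature Spot starts before Traffic Update ends → Traffic Update and Feature Spot overlap.
Feature Report starts after Traffic Update ends.
Feature Spot starts before Breaking Brief ends → Breaking Brief and Feature Spot overlap.
Feature Report starts after Breaking Brief ends.
Feature Report starts after Feature Spot ends.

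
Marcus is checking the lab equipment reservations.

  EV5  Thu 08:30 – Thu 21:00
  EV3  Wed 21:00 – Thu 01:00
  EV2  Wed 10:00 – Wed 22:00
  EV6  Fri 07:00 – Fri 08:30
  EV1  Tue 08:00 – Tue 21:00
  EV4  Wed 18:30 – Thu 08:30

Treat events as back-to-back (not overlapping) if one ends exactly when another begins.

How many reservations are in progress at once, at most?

3

Sweep the timeline, counting +1 at each start and −1 at each end (ends before starts at a tie):
Tue 08:00 start EV1 → 1
Tue 21:00 end EV1 → 0
Wed 10:00 start EV2 → 1
Wed 18:30 start EV4 → 2
Wed 21:00 start EV3 → 3
Wed 22:00 end EV2 → 2
Thu 01:00 end EV3 → 1
Thu 08:30 end EV4 → 0
Thu 08:30 start EV5 → 1
Thu 21:00 end EV5 → 0
Fri 07:00 start EV6 → 1
Fri 08:30 end EV6 → 0
Peak is 3, at Wed 21:00 (EV2, EV3, EV4).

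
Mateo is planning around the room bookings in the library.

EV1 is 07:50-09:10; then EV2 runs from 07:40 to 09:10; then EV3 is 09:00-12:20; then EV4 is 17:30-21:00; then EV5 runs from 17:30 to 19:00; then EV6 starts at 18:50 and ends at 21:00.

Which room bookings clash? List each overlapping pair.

EV1 & EV2, EV1 & EV3, EV2 & EV3, EV4 & EV5, EV4 & EV6, EV5 & EV6

Sorted by start: EV2, EV1, EV3, EV4, EV5, EV6.
EV1 starts before EV2 ends → EV2 and EV1 overlap.
EV3 starts before EV2 ends → EV2 and EV3 overlap.
EV4 starts after EV2 ends — done with EV2.
EV3 starts before EV1 ends → EV1 and EV3 overlap.
EV4 starts after EV1 ends — done with EV1.
EV4 starts after EV3 ends — done with EV3.
EV5 starts before EV4 ends → EV4 and EV5 overlap.
EV6 starts before EV4 ends → EV4 and EV6 overlap.
EV6 starts before EV5 ends → EV5 and EV6 overlap.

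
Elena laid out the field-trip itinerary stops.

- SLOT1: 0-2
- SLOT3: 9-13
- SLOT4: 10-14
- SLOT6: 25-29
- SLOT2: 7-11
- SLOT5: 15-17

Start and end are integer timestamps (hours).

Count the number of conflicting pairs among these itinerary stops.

Sorted by start: SLOT1, SLOT2, SLOT3, SLOT4, SLOT5, SLOT6.
SLOT2 starts after SLOT1 ends, so nothing later overlaps SLOT1 either.
SLOT3 starts before SLOT2 ends → SLOT2 and SLOT3 overlap.
SLOT4 starts before SLOT2 ends → SLOT2 and SLOT4 overlap.
SLOT5 starts after SLOT2 ends, so nothing later overlaps SLOT2 either.
SLOT4 starts before SLOT3 ends → SLOT3 and SLOT4 overlap.
SLOT5 starts after SLOT3 ends, so nothing later overlaps SLOT3 either.
SLOT5 starts after SLOT4 ends, so nothing later overlaps SLOT4 either.
SLOT6 starts after SLOT5 ends.
Overlapping pairs: SLOT2 & SLOT3, SLOT2 & SLOT4, SLOT3 & SLOT4 — 3 in total.

3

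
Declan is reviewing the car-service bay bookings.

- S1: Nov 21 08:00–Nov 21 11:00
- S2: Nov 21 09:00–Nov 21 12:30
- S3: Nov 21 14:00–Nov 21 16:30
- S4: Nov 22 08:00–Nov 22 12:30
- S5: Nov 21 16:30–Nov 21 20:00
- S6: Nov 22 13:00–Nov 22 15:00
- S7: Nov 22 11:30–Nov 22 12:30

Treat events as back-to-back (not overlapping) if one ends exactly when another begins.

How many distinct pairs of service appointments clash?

2

Sorted by start: S1, S2, S3, S5, S4, S7, S6.
S2 starts before S1 ends → S1 and S2 overlap.
S3 starts after S1 ends; S1 is clear from here.
S3 starts after S2 ends; S2 is clear from here.
S5 starts exactly when S3 ends (back-to-back, no overlap); S3 is clear from here.
S4 starts after S5 ends; S5 is clear from here.
S7 starts before S4 ends → S4 and S7 overlap.
S6 starts after S4 ends.
S6 starts after S7 ends.
Overlapping pairs: S1 & S2, S4 & S7 — 2 in total.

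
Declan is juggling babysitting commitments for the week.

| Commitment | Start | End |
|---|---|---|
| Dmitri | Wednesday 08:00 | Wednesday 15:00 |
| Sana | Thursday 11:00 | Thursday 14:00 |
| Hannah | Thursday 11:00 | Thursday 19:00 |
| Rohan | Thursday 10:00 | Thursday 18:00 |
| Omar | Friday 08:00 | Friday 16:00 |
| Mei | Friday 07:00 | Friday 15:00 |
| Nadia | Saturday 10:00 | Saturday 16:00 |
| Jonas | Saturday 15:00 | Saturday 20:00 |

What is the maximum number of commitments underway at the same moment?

3

Sweep the timeline, counting +1 at each start and −1 at each end (ends before starts at a tie):
Wednesday 08:00 start Dmitri → 1
Wednesday 15:00 end Dmitri → 0
Thursday 10:00 start Rohan → 1
Thursday 11:00 start Hannah → 2
Thursday 11:00 start Sana → 3
Thursday 14:00 end Sana → 2
Thursday 18:00 end Rohan → 1
Thursday 19:00 end Hannah → 0
Friday 07:00 start Mei → 1
Friday 08:00 start Omar → 2
Friday 15:00 end Mei → 1
Friday 16:00 end Omar → 0
Saturday 10:00 start Nadia → 1
Saturday 15:00 start Jonas → 2
Saturday 16:00 end Nadia → 1
Saturday 20:00 end Jonas → 0
Peak is 3, at Thursday 11:00 (Hannah, Rohan, Sana).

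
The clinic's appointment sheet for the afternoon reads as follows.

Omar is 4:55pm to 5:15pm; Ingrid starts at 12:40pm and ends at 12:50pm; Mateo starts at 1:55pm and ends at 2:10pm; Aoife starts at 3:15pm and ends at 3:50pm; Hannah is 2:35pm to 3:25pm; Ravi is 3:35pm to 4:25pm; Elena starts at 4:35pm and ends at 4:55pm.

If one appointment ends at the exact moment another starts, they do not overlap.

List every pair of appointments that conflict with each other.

Sorted by start: Ingrid, Mateo, Hannah, Aoife, Ravi, Elena, Omar.
Mateo starts after Ingrid ends, so nothing later overlaps Ingrid either.
Hannah starts after Mateo ends, so nothing later overlaps Mateo either.
Aoife starts before Hannah ends → Hannah and Aoife overlap.
Ravi starts after Hannah ends, so nothing later overlaps Hannah either.
Ravi starts before Aoife ends → Aoife and Ravi overlap.
Elena starts after Aoife ends, so nothing later overlaps Aoife either.
Elena starts after Ravi ends, so nothing later overlaps Ravi either.
Omar starts exactly when Elena ends (back-to-back, no overlap).

Aoife & Hannah, Aoife & Ravi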